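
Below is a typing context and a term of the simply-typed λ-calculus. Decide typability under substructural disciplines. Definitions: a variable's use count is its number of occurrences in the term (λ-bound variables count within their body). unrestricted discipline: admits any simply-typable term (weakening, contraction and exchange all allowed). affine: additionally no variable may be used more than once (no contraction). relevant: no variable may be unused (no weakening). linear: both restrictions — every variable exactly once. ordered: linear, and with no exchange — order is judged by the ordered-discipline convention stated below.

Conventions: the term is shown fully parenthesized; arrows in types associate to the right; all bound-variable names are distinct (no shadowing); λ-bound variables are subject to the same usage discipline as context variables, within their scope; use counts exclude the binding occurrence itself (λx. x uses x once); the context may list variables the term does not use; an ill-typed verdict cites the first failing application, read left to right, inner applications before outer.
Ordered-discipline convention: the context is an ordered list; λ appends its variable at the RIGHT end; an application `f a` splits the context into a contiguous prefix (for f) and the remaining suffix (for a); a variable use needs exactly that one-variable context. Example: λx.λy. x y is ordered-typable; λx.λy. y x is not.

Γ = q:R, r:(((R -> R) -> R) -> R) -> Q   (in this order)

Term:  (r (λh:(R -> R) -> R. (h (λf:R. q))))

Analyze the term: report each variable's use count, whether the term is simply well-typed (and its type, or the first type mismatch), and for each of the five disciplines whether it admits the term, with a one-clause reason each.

usage: q: 1×, r: 1×, h [bound]: 1×, f [bound]: 0×
use order (left to right): r, h, q
typing: well-typed at Q
ordered ✗ (f never used (weakening))
linear ✗ (f never used (weakening))
affine ✓ (none of q, r, h, f used more than once)
relevant ✗ (f never used (weakening))
unrestricted ✓ (type-checks (Q) and nothing is barred)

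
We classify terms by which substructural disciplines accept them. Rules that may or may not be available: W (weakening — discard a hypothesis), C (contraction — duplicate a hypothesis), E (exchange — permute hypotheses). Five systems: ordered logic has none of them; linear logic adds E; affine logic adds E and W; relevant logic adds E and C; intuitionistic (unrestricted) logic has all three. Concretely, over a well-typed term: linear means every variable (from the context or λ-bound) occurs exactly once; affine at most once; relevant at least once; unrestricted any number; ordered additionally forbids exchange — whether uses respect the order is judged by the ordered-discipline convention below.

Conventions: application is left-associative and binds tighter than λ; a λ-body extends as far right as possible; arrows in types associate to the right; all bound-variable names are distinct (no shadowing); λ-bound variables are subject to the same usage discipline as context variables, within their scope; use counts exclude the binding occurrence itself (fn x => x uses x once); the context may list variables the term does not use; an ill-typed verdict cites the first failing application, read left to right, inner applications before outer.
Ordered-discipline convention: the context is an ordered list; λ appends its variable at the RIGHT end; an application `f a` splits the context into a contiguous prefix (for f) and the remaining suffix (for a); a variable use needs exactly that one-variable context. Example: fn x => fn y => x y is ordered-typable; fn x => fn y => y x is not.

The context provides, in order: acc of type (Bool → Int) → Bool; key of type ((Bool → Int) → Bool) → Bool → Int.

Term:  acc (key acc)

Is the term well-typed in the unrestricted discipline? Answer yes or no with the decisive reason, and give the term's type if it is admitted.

yes — type-checks (Bool) and nothing is barred; term : Bool
variable uses: acc: 2×, key: 1×
uses in reading order: acc, key, acc
typing: well-typed — term : Bool
per-discipline verdicts: ordered ✗; linear ✗; affine ✗; relevant ✓; unrestricted ✓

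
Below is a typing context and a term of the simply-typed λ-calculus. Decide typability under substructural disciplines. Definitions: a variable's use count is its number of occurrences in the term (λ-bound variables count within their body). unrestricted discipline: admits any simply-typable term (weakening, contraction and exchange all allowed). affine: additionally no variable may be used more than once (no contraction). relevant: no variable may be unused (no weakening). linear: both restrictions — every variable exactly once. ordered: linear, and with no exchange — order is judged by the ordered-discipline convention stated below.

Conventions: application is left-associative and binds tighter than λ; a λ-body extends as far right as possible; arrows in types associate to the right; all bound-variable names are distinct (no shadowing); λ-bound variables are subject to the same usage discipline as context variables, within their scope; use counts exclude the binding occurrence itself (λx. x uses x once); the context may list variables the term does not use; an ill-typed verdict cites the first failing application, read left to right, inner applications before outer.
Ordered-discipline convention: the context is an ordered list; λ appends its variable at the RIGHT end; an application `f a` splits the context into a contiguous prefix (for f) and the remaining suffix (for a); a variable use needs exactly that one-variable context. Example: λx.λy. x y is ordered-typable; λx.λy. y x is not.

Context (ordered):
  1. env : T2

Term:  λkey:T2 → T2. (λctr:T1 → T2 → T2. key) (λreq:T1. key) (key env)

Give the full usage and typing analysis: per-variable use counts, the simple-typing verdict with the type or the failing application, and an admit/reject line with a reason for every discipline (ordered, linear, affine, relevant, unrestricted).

variable uses: env: 1; key [bound]: 3; ctr [bound]: 0; req [bound]: 0
use order (left to right): key, key, key, env
typing: well-typed at (T2 → T2) → T2
ordered: ✗, key ×3 used more than once (contraction); ctr, req left unused
linear: ✗, key ×3 used more than once (contraction); ctr, req left unused
affine: ✗, key ×3 used more than once (contraction)
relevant: ✗, ctr, req left unused
unrestricted: ✓, typability at (T2 → T2) → T2 is all that's needed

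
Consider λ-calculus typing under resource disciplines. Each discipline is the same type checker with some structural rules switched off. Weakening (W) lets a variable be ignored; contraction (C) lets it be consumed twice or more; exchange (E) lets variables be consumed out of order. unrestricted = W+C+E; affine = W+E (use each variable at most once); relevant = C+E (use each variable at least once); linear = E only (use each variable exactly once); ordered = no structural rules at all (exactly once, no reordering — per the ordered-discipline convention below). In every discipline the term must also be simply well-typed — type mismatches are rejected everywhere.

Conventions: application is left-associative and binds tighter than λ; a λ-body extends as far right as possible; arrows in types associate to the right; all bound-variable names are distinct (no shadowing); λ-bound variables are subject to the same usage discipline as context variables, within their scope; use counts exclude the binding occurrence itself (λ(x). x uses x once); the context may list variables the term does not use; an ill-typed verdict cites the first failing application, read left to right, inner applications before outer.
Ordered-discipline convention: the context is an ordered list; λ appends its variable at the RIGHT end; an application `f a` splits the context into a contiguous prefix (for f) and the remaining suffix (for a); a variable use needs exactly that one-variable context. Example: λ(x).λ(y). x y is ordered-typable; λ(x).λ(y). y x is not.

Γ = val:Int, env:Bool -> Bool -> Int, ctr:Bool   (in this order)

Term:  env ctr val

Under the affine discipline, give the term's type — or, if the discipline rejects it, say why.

not well-typed under affine — the type mismatch rejects it
variable uses: val ×1; env ×1; ctr ×1
left-to-right use order: env, ctr, val
typing: ill-typed: an argument Int mismatches the expected Bool
per-discipline verdicts: ordered ✗ | linear ✗ | affine ✗ | relevant ✗ | unrestricted ✗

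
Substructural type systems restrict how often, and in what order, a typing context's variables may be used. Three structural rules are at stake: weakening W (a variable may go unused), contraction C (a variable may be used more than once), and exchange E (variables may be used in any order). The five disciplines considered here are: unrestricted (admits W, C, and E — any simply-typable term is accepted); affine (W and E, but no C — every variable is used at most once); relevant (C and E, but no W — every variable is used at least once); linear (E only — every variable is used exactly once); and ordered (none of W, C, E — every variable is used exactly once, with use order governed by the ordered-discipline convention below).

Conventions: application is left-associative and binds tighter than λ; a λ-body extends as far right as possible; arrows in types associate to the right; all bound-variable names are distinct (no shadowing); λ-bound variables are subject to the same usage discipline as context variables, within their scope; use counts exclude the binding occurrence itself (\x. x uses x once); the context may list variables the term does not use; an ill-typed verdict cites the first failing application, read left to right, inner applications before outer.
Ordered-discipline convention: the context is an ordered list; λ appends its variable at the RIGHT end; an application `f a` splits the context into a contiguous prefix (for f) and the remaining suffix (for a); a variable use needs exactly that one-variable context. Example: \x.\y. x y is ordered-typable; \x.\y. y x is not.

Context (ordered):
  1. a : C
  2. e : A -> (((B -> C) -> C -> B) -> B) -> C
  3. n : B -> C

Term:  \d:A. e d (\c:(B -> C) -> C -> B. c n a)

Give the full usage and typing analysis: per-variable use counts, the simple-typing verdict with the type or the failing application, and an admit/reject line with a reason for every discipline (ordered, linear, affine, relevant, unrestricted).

use counts: a: 1×, e: 1×, n: 1×, d (λ-bound): 1×, c (λ-bound): 1×
use order (left to right): e, d, c, n, a
typing: well-typed at A -> C
ordered: ✗ — use order e, d, c, n, a needs exchange
linear: ✓ — single use per variable (a, e, n, d, c)
affine: ✓ — a, e, n, d, c: no repeats, contraction unneeded
relevant: ✓ — at least one use each (a, e, n, d, c)
unrestricted: ✓ — well-typed at A -> C; no restrictions here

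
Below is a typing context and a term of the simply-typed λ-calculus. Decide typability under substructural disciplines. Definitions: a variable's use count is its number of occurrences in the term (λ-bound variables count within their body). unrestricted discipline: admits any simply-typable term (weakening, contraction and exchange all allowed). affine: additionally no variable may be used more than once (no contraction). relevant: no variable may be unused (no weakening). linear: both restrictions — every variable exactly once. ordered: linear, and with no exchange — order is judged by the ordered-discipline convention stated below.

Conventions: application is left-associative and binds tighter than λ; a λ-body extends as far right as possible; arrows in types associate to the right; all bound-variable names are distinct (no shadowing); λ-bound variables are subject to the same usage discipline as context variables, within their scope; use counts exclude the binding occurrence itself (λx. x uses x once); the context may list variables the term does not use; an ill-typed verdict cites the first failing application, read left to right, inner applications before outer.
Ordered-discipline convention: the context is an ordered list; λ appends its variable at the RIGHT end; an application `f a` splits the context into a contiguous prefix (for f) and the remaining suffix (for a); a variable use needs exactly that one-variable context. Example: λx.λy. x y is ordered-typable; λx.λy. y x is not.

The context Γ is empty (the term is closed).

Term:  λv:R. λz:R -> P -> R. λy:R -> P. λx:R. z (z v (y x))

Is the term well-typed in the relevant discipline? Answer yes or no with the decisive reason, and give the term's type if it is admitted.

yes — v, z, y, x: all used, weakening unneeded; term : R -> (R -> P -> R) -> (R -> P) -> R -> P -> R
counts: v (λ-bound)=1, z (λ-bound)=2, y (λ-bound)=1, x (λ-bound)=1
uses in reading order: z, z, v, y, x
typing: well-typed at R -> (R -> P -> R) -> (R -> P) -> R -> P -> R
summary: ordered ✗; linear ✗; affine ✗; relevant ✓; unrestricted ✓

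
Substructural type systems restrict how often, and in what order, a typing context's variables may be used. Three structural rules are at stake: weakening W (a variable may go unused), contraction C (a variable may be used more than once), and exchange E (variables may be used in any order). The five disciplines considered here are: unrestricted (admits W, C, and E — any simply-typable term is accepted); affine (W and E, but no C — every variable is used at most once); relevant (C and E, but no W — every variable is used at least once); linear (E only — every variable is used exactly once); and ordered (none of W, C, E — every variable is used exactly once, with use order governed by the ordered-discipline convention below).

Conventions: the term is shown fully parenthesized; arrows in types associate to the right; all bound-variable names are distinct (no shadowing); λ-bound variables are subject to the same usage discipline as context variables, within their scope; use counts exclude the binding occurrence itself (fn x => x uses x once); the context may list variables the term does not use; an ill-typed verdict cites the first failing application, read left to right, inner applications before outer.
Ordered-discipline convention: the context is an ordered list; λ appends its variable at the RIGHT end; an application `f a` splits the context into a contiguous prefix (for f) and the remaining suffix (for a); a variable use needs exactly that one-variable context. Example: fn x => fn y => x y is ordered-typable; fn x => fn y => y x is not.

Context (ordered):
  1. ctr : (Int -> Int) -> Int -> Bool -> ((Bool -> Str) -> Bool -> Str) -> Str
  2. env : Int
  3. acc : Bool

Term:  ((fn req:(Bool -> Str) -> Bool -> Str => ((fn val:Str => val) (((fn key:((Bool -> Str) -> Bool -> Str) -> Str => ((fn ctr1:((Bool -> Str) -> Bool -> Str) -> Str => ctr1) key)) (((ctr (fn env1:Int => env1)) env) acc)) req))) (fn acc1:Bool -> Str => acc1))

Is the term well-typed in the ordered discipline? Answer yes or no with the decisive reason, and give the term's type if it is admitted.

yes — ctr, env, acc, req, val, key, ctr1, env1, acc1 once each; derivable with no W/C/E; term : Str
variable uses: ctr: 1×; env: 1×; acc: 1×; req [bound]: 1×; val [bound]: 1×; key [bound]: 1×; ctr1 [bound]: 1×; env1 [bound]: 1×; acc1 [bound]: 1×
uses in reading order: val, ctr1, key, ctr, env1, env, acc, req, acc1
typing: well-typed — term : Str
summary: ordered ✓; linear ✓; affine ✓; relevant ✓; unrestricted ✓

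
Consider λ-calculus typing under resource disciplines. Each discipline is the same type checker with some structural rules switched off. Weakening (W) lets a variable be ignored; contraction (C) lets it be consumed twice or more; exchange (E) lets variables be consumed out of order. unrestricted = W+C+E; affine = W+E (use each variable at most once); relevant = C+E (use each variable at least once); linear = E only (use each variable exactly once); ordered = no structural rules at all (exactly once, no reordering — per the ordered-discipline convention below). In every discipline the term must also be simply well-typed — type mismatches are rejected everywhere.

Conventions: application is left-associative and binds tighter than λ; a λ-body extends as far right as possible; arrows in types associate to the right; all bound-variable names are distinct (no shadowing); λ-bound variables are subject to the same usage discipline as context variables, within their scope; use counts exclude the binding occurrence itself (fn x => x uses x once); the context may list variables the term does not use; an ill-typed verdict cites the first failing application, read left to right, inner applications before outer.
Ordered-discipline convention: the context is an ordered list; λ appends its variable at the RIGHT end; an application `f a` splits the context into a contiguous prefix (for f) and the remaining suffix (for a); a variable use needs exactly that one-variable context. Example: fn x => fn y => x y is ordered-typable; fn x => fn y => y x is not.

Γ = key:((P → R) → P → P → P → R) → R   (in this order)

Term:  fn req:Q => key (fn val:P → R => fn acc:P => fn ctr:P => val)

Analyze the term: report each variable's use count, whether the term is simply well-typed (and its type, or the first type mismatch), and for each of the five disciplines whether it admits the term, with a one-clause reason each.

counts: key: 1×; req [bound]: 0×; val [bound]: 1×; acc [bound]: 0×; ctr [bound]: 0×
use order (left to right): key, val
typing: the term checks, with type Q → R
ordered: ✗ — needs weakening: req, acc, ctr unused
linear: ✗ — needs weakening: req, acc, ctr unused
affine: ✓ — key, req, val, acc, ctr: no repeats, contraction unneeded
relevant: ✗ — needs weakening: req, acc, ctr unused
unrestricted: ✓ — type-checks (Q → R) and nothing is barred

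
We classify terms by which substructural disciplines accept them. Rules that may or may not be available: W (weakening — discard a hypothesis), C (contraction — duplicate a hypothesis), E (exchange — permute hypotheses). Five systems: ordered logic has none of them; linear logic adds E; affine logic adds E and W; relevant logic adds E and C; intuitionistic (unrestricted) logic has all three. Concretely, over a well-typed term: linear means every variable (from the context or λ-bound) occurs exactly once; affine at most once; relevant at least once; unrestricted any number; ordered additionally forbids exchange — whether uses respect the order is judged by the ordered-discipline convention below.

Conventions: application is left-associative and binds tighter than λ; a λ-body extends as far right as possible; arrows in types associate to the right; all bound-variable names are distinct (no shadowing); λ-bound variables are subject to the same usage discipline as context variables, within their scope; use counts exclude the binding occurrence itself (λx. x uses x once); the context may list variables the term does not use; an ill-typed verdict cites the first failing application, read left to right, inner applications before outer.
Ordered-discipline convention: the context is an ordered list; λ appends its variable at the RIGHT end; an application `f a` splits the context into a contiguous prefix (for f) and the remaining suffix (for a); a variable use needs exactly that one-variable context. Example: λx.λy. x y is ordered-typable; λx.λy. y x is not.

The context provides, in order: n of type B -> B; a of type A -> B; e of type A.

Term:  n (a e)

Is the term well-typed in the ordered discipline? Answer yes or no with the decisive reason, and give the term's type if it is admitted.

yes — single-use (n, a, e), ordered derivation ok; term : B
counts: n ×1, a ×1, e ×1
left-to-right use order: n, a, e
typing: the term checks, with type B
all disciplines: ordered ✓, linear ✓, affine ✓, relevant ✓, unrestricted ✓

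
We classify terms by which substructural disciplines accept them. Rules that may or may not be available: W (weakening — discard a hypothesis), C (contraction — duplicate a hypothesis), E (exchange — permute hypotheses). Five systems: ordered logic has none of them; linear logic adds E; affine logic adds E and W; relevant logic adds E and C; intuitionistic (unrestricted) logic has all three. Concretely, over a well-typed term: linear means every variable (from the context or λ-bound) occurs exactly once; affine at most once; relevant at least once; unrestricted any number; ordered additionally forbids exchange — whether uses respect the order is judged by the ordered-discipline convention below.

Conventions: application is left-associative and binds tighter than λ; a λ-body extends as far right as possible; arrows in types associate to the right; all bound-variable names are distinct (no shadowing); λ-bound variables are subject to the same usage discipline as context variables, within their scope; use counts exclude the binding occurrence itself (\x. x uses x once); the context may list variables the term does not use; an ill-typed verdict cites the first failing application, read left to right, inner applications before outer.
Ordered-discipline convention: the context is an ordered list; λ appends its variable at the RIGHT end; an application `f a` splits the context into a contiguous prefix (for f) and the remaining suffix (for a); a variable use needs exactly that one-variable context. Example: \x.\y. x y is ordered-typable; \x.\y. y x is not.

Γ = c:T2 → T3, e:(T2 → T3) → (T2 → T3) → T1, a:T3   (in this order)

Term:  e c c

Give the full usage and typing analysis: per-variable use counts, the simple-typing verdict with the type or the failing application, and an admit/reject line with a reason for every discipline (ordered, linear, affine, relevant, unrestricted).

use counts: c ×2; e ×1; a ×0
order of uses: e, c, c
typing: the term checks, with type T1
ordered: ✗, c ×2 used more than once (contraction); a left unused
linear: ✗, c ×2 used more than once (contraction); a left unused
affine: ✗, c ×2 used more than once (contraction)
relevant: ✗, a left unused
unrestricted: ✓, typability at T1 is all that's needed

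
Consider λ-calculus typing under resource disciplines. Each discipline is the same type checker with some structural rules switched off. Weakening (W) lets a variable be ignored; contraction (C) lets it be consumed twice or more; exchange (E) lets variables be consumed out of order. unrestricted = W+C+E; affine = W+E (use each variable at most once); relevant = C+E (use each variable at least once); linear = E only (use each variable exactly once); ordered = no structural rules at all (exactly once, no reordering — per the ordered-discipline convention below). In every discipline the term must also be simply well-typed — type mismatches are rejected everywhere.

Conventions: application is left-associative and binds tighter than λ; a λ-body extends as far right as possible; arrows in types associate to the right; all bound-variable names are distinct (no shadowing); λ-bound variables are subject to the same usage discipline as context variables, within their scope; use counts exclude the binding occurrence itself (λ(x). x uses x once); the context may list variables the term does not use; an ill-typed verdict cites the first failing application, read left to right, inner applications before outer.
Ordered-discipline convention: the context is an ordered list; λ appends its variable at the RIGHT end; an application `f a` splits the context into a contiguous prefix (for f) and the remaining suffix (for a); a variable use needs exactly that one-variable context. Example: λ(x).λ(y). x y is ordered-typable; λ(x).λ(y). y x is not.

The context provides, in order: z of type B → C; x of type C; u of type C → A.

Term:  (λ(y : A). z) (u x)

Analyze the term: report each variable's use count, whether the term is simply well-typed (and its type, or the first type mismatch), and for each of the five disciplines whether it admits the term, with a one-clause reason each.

use counts: z=1; x=1; u=1; y (bound)=0
left-to-right use order: z, u, x
typing: ✓ — B → C
ordered: ✗ — y left unused
linear: ✗ — y left unused
affine: ✓ — no duplicate uses among z, x, u, y
relevant: ✗ — y left unused
unrestricted: ✓ — well-typed at B → C; no restrictions here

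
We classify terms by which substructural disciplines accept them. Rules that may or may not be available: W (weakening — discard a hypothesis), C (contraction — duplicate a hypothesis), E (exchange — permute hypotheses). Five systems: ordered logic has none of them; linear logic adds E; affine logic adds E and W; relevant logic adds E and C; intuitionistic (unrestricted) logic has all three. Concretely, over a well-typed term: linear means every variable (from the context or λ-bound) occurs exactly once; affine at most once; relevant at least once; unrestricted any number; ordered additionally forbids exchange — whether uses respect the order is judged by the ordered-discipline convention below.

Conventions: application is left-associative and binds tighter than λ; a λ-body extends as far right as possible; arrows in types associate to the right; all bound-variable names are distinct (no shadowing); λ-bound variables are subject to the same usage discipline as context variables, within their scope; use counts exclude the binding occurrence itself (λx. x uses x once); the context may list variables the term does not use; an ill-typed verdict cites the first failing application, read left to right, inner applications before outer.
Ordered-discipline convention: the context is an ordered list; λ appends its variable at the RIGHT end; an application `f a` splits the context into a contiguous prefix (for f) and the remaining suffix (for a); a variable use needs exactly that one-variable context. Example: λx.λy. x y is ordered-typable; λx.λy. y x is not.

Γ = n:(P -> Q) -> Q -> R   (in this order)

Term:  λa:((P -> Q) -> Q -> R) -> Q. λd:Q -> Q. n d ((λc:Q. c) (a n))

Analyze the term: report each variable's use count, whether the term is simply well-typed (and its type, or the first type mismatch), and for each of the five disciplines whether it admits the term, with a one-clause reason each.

counts: n: 2×; a (bound): 1×; d (bound): 1×; c (bound): 1×
uses in reading order: n, d, c, a, n
typing: ill-typed: a function awaiting P -> Q gets Q -> Q
ordered: ✗, not simply typable
linear: ✗, fails simple typing
affine: ✗, a type mismatch blocks all five
relevant: ✗, the type mismatch rejects it
unrestricted: ✗, not simply typable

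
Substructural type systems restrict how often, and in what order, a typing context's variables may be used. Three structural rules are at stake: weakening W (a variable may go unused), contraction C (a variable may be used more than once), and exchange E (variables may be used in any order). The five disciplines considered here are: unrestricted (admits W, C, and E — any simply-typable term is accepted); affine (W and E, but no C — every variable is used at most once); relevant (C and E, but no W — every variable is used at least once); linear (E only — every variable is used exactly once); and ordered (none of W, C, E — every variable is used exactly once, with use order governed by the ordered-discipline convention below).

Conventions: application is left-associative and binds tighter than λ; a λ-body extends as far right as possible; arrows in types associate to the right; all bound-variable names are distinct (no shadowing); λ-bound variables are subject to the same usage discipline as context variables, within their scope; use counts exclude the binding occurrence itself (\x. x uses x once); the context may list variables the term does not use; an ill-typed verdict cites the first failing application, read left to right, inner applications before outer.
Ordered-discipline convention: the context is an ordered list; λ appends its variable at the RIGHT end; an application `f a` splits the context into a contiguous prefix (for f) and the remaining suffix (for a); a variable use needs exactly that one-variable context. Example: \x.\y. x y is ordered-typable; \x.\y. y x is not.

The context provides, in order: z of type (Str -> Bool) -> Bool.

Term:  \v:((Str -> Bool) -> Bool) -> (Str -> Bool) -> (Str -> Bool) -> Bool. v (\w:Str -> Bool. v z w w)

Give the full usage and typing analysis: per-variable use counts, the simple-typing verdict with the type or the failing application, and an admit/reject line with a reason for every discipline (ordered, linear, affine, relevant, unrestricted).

counts: z ×1; v (λ-bound) ×2; w (λ-bound) ×2
use order (left to right): v, v, z, w, w
typing: well-typed at (((Str -> Bool) -> Bool) -> (Str -> Bool) -> (Str -> Bool) -> Bool) -> (Str -> Bool) -> (Str -> Bool) -> Bool
ordered: ✗ — v ×2, w ×2 used more than once (contraction)
linear: ✗ — v ×2, w ×2 used more than once (contraction)
affine: ✗ — v ×2, w ×2 used more than once (contraction)
relevant: ✓ — none of z, v, w goes unused
unrestricted: ✓ — typability at (((Str -> Bool) -> Bool) -> (Str -> Bool) -> (Str -> Bool) -> Bool) -> (Str -> Bool) -> (Str -> Bool) -> Bool is all that's needed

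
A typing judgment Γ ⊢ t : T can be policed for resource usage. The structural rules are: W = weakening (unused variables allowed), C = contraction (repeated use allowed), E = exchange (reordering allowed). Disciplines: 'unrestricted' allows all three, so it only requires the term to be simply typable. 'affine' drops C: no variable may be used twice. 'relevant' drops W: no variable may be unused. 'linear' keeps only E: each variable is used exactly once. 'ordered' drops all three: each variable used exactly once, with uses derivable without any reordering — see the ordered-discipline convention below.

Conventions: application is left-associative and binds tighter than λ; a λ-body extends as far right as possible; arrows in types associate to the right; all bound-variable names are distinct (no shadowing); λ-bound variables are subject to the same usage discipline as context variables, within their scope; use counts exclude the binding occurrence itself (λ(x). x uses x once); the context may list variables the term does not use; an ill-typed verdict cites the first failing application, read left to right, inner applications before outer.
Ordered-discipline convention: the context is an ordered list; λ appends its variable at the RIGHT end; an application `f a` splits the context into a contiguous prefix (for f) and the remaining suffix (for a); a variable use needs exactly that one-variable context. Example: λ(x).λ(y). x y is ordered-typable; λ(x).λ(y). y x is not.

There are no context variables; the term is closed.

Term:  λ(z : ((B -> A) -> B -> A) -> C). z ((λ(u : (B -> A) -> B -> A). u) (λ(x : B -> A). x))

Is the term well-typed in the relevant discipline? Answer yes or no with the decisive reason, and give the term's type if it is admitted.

yes — every one of z, u, x appears; term : (((B -> A) -> B -> A) -> C) -> C
variable uses: z [bound] ×1; u [bound] ×1; x [bound] ×1
left-to-right use order: z, u, x
typing: the term checks, with type (((B -> A) -> B -> A) -> C) -> C
per-discipline verdicts: ordered ✓ | linear ✓ | affine ✓ | relevant ✓ | unrestricted ✓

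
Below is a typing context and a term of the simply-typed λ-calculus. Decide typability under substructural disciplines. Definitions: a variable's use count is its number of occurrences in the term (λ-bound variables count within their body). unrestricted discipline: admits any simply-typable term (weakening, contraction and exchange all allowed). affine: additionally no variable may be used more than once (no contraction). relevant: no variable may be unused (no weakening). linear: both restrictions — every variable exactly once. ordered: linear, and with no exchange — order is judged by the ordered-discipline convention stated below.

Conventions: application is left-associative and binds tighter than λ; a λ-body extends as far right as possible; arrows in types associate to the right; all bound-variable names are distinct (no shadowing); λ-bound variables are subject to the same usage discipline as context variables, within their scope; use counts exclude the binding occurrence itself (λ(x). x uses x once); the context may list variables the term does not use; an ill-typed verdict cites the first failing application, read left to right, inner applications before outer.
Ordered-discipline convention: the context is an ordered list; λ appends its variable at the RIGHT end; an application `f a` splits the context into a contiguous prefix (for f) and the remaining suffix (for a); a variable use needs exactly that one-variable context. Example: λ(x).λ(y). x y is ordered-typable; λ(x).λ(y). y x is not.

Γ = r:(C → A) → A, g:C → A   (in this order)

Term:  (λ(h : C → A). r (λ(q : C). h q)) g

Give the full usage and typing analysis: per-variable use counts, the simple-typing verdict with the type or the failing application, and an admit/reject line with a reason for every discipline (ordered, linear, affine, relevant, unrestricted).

use counts: r ×1, g ×1, h [bound] ×1, q [bound] ×1
uses in reading order: r, h, q, g
typing: well-typed at A
ordered ✓ (one use each (r, g, h, q); ordered split holds)
linear ✓ (single use per variable (r, g, h, q))
affine ✓ (none of r, g, h, q used more than once)
relevant ✓ (r, g, h, q: all used, weakening unneeded)
unrestricted ✓ (well-typed at A; no restrictions here)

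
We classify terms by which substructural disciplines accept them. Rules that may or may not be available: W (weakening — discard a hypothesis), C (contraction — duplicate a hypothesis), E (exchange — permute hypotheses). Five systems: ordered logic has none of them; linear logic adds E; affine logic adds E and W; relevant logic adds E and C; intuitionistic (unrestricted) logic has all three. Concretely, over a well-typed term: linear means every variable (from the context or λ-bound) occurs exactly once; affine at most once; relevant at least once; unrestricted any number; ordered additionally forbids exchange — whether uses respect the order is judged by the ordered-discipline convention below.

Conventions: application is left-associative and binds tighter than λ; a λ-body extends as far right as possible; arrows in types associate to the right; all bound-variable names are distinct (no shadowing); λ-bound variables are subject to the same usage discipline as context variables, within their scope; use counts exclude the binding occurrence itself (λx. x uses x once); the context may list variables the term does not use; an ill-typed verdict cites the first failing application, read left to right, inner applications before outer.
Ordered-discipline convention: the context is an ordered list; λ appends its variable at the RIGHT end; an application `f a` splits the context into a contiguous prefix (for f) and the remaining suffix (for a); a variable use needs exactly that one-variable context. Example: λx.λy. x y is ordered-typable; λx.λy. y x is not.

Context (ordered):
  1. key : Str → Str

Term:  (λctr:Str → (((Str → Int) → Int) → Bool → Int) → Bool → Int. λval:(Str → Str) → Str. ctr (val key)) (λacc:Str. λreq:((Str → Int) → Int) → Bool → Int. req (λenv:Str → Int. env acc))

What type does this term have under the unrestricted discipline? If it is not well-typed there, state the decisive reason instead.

term : ((Str → Str) → Str) → (((Str → Int) → Int) → Bool → Int) → Bool → Int
variable uses: key ×1; ctr [bound] ×1; val [bound] ×1; acc [bound] ×1; req [bound] ×1; env [bound] ×1
left-to-right use order: ctr, val, key, req, env, acc
typing: well-typed at ((Str → Str) → Str) → (((Str → Int) → Int) → Bool → Int) → Bool → Int
summary: ordered ✗; linear ✓; affine ✓; relevant ✓; unrestricted ✓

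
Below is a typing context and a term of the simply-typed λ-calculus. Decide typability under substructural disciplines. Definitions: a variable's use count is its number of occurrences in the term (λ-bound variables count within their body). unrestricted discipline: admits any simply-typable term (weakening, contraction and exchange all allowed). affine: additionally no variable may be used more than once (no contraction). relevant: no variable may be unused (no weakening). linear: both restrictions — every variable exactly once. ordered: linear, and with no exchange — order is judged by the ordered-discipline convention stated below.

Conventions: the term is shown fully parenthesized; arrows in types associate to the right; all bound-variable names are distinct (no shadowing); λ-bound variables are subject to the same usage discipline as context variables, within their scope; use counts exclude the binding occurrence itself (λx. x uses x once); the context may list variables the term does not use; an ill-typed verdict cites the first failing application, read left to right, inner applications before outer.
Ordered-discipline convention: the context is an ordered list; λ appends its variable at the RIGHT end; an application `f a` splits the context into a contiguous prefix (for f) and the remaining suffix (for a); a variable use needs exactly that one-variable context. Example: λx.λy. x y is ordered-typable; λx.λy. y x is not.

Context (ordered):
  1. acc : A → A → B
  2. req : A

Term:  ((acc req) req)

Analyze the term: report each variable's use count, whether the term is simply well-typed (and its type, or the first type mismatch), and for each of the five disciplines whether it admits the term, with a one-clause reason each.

usage: acc: 1×, req: 2×
left-to-right use order: acc, req, req
typing: the term checks, with type B
ordered: ✗, needs contraction — req ×2
linear: ✗, needs contraction — req ×2
affine: ✗, needs contraction — req ×2
relevant: ✓, at least one use each (acc, req)
unrestricted: ✓, typability at B is all that's needed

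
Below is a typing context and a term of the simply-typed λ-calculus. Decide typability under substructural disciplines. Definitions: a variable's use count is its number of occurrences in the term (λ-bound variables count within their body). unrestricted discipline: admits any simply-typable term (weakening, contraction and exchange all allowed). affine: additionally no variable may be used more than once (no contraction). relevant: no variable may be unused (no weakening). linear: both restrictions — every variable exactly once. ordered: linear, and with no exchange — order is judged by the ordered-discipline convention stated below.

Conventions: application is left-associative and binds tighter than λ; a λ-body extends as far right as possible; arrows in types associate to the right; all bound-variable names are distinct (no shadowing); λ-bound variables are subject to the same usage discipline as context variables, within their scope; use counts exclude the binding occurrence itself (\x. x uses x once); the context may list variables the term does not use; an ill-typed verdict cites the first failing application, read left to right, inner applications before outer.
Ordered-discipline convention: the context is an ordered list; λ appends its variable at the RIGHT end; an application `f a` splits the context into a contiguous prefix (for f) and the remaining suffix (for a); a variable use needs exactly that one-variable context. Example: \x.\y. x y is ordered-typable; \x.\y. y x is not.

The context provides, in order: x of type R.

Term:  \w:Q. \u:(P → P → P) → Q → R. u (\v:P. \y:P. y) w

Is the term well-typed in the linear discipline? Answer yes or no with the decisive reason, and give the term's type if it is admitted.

no — x, v never used (weakening)
usage: x: 0, w [bound]: 1, u [bound]: 1, v [bound]: 0, y [bound]: 1
use order (left to right): u, y, w
typing: the term checks, with type Q → ((P → P → P) → Q → R) → R
per-discipline verdicts: ordered ✗; linear ✗; affine ✓; relevant ✗; unrestricted ✓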